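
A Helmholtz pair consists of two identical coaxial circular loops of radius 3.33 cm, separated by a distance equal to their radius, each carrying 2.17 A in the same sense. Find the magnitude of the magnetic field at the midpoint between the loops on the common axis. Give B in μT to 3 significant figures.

Each loop contributes B = μ₀IR²/[2(R²+z²)^(3/2)] on the axis, with z measured from that loop.
Loop 1 (z = 0.01665 m): B₁ = 2.93×10⁻⁵ T. Loop 2 (z = 0.01665 m): B₂ = 2.93×10⁻⁵ T.
The fields add: B = B₁ + B₂ = 5.86×10⁻⁵ T.

B ≈ 58.6 μT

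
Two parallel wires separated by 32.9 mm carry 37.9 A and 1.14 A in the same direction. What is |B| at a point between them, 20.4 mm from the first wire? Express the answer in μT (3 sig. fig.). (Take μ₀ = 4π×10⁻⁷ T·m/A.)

Each long wire gives B = μ₀I/(2πd). Distances are d₁ = 0.0204 m and d₂ = 0.0125 m.
B₁ = 3.72×10⁻⁴ T, B₂ = 1.82×10⁻⁵ T.
Between parallel currents the two contributions point in opposite directions, so they subtract. B = |B₁ − B₂| = |3.72×10⁻⁴ − 1.82×10⁻⁵| = 3.53×10⁻⁴ T.

B ≈ 353 μT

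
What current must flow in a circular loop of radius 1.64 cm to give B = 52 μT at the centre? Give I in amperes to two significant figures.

At the centre of a circular loop B = μ₀I/(2R), so I = 2RB/μ₀.
With R = 0.0164 m, I = 2 × 0.0164 × 5.20×10⁻⁵ / (4π×10⁻⁷) = 1.36 A.

I ≈ 1.4 A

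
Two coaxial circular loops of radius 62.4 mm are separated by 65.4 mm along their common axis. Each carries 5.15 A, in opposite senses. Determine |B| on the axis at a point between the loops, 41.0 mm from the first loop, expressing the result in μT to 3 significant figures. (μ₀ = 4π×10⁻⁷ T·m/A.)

B ≈ 11.6 μT

Each loop contributes B = μ₀IR²/[2(R²+z²)^(3/2)] on the axis, with z measured from that loop.
Loop 1 (z = 0.041 m): B₁ = 3.03×10⁻⁵ T. Loop 2 (z = 0.0244 m): B₂ = 4.19×10⁻⁵ T.
The fields oppose: B = |B₁ − B₂| = 1.16×10⁻⁵ T.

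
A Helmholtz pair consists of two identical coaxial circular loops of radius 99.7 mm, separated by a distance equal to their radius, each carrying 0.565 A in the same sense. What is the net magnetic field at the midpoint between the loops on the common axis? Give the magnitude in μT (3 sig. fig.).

Each loop contributes B = μ₀IR²/[2(R²+z²)^(3/2)] on the axis, with z measured from that loop.
Loop 1 (z = 0.04985 m): B₁ = 2.55×10⁻⁶ T. Loop 2 (z = 0.04985 m): B₂ = 2.55×10⁻⁶ T.
The fields add: B = B₁ + B₂ = 5.10×10⁻⁶ T.

B ≈ 5.10 μT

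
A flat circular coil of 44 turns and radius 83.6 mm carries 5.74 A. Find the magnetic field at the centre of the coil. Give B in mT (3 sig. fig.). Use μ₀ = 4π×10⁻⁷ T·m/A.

B ≈ 1.90 mT

For an N-turn flat coil, B = Nμ₀I/(2R) with R = 0.0836 m.
B = 44 × 4.31×10⁻⁵ T = 1.90×10⁻³ T.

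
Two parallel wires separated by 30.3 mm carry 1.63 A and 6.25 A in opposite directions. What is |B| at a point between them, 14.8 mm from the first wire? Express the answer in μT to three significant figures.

B ≈ 103 μT

Each long wire gives B = μ₀I/(2πd). Distances are d₁ = 0.0148 m and d₂ = 0.0155 m.
B₁ = 2.20×10⁻⁵ T, B₂ = 8.06×10⁻⁵ T.
Between antiparallel currents both contributions point the same way, so they add. B = B₁ + B₂ = 2.20×10⁻⁵ + 8.06×10⁻⁵ = 1.03×10⁻⁴ T.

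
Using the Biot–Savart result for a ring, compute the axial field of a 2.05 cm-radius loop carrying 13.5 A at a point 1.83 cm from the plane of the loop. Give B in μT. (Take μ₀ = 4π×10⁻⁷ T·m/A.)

B ≈ 172 μT

On the axis of a circular loop, B = μ₀IR² / [2(R²+z²)^(3/2)].
R² + z² = (0.0205)² + (0.0183)² = 0.0007551 m², and (R²+z²)^(3/2) = 2.08×10⁻⁵ m³.
B = (4π×10⁻⁷ × 13.5 × 0.0004202) / (2 × 2.08×10⁻⁵) = 1.72×10⁻⁴ T.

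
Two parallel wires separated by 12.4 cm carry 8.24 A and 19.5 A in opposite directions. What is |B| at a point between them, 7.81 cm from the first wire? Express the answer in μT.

Each long wire gives B = μ₀I/(2πd). Distances are d₁ = 0.0781 m and d₂ = 0.0459 m.
B₁ = 2.11×10⁻⁵ T, B₂ = 8.50×10⁻⁵ T.
Between antiparallel currents both contributions point the same way, so they add. B = B₁ + B₂ = 2.11×10⁻⁵ + 8.50×10⁻⁵ = 1.06×10⁻⁴ T.

B ≈ 106 μT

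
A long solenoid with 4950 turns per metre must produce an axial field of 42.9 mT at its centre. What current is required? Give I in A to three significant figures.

I ≈ 6.90 A

Inside a long solenoid B = μ₀nI with n = 4950 m⁻¹, so I = B/(μ₀n).
I = 4.29×10⁻² / (4π×10⁻⁷ × 4950) = 6.90 A.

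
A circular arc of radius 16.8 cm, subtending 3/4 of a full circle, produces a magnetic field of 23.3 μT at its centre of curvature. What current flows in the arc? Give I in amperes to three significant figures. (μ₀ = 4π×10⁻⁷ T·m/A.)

I ≈ 8.31 A

For a circular arc, B = μ₀Iφ/(4πR) with φ in radians; here φ = 4.712 rad.
So I = 4πRB/(μ₀φ) = 4π × 0.168 × 2.33×10⁻⁵ / (4π×10⁻⁷ × 4.712) = 8.31 A.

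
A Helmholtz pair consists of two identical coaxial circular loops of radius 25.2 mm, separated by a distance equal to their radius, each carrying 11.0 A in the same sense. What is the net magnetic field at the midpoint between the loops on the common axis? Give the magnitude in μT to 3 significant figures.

Each loop contributes B = μ₀IR²/[2(R²+z²)^(3/2)] on the axis, with z measured from that loop.
Loop 1 (z = 0.0126 m): B₁ = 1.96×10⁻⁴ T. Loop 2 (z = 0.0126 m): B₂ = 1.96×10⁻⁴ T.
The fields add: B = B₁ + B₂ = 3.92×10⁻⁴ T.

B ≈ 392 μT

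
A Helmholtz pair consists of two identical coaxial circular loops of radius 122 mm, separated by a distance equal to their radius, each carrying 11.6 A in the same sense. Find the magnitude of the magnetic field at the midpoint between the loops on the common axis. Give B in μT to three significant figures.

B ≈ 85.5 μT

Each loop contributes B = μ₀IR²/[2(R²+z²)^(3/2)] on the axis, with z measured from that loop.
Loop 1 (z = 0.061 m): B₁ = 4.27×10⁻⁵ T. Loop 2 (z = 0.061 m): B₂ = 4.27×10⁻⁵ T.
The fields add: B = B₁ + B₂ = 8.55×10⁻⁵ T.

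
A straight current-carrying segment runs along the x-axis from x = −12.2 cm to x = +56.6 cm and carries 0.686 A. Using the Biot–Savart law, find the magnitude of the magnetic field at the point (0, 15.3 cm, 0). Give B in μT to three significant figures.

For a finite straight segment, B = (μ₀I/4πd)(sinθ₁ + sinθ₂), where θ₁, θ₂ are the angles from the perpendicular to each end.
The perpendicular distance is d = 0.153 m; the end-offsets along the wire are a = 0.122 m and b = 0.566 m.
sinθ₁ = 0.122/√(0.122²+0.153²) = 0.6234; sinθ₂ = 0.566/√(0.566²+0.153²) = 0.9654.
B = (4π×10⁻⁷ × 0.686) / (4π × 0.153) × (0.6234 + 0.9654) = 7.12×10⁻⁷ T.

B ≈ 0.712 μT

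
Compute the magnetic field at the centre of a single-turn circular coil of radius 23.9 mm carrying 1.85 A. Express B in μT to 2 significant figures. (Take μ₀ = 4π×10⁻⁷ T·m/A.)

At the centre of a circular loop the Biot–Savart law gives B = μ₀I/(2R).
B = (4π×10⁻⁷ × 1.85) / (2 × 0.0239) = 4.86×10⁻⁵ T.

B ≈ 49 μT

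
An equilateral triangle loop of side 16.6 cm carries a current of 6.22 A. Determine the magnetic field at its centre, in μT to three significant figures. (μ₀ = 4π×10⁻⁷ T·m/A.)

Each side is a finite straight segment at perpendicular distance d = a/(2 tan(π/3)) = 0.04792 m from the centre, with end-angles ±π/3.
One side contributes B₁ = (μ₀I/4πd)·2 sin(π/3) = 2.25×10⁻⁵ T.
All 3 sides add in the same direction: B = 3 × 2.25×10⁻⁵ = 6.74×10⁻⁵ T.

B ≈ 67.4 μT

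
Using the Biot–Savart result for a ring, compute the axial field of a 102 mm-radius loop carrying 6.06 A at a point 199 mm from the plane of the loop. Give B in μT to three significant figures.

B ≈ 3.54 μT

On the axis of a circular loop, B = μ₀IR² / [2(R²+z²)^(3/2)].
R² + z² = (0.102)² + (0.199)² = 0.05001 m², and (R²+z²)^(3/2) = 1.12×10⁻² m³.
B = (4π×10⁻⁷ × 6.06 × 0.0104) / (2 × 1.12×10⁻²) = 3.54×10⁻⁶ T.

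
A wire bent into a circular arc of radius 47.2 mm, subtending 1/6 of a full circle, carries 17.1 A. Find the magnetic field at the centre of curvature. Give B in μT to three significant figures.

B ≈ 37.9 μT

The Biot–Savart field of a circular arc at its centre is B = μ₀Iφ/(4πR), with φ = 1.047 rad.
B = (4π×10⁻⁷ × 17.1 × 1.047) / (4π × 0.0472) = 3.79×10⁻⁵ T.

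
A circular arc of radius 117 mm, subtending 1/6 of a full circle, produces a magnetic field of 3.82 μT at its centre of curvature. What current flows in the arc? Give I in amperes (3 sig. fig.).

For a circular arc, B = μ₀Iφ/(4πR) with φ in radians; here φ = 1.047 rad.
So I = 4πRB/(μ₀φ) = 4π × 0.117 × 3.82×10⁻⁶ / (4π×10⁻⁷ × 1.047) = 4.27 A.

I ≈ 4.27 A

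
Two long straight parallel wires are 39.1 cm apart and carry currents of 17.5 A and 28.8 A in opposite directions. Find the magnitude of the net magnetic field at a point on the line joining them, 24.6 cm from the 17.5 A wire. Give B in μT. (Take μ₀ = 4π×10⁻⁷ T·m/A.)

B ≈ 54.0 μT

Each long wire gives B = μ₀I/(2πd). Distances are d₁ = 0.246 m and d₂ = 0.145 m.
B₁ = 1.42×10⁻⁵ T, B₂ = 3.97×10⁻⁵ T.
Between antiparallel currents both contributions point the same way, so they add. B = B₁ + B₂ = 1.42×10⁻⁵ + 3.97×10⁻⁵ = 5.40×10⁻⁵ T.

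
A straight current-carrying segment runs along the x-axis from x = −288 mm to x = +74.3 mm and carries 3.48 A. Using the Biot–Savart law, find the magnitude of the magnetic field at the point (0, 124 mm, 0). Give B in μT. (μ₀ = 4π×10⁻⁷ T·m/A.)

For a finite straight segment, B = (μ₀I/4πd)(sinθ₁ + sinθ₂), where θ₁, θ₂ are the angles from the perpendicular to each end.
The perpendicular distance is d = 0.124 m; the end-offsets along the wire are a = 0.288 m and b = 0.0743 m.
sinθ₁ = 0.288/√(0.288²+0.124²) = 0.9185; sinθ₂ = 0.0743/√(0.0743²+0.124²) = 0.5140.
B = (4π×10⁻⁷ × 3.48) / (4π × 0.124) × (0.9185 + 0.5140) = 4.02×10⁻⁶ T.

B ≈ 4.02 μT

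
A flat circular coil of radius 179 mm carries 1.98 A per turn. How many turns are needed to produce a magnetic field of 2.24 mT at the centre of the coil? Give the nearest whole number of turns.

For an N-turn coil, B = Nμ₀I/(2R). A single turn gives B₁ = 6.95×10⁻⁶ T with R = 0.179 m.
N = B/B₁ = 2.24×10⁻³ / 6.95×10⁻⁶ = 322.30.

N = 322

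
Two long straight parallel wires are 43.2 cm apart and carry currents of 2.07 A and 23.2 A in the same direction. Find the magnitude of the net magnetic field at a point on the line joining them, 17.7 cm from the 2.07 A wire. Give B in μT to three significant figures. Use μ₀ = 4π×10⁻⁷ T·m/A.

Each long wire gives B = μ₀I/(2πd). Distances are d₁ = 0.177 m and d₂ = 0.255 m.
B₁ = 2.34×10⁻⁶ T, B₂ = 1.82×10⁻⁵ T.
Between parallel currents the two contributions point in opposite directions, so they subtract. B = |B₁ − B₂| = |2.34×10⁻⁶ − 1.82×10⁻⁵| = 1.59×10⁻⁵ T.

B ≈ 15.9 μT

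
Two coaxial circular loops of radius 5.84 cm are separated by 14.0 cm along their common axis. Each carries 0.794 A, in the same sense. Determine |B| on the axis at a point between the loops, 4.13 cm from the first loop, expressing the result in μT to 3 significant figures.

Each loop contributes B = μ₀IR²/[2(R²+z²)^(3/2)] on the axis, with z measured from that loop.
Loop 1 (z = 0.0413 m): B₁ = 4.65×10⁻⁶ T. Loop 2 (z = 0.0987 m): B₂ = 1.13×10⁻⁶ T.
The fields add: B = B₁ + B₂ = 5.78×10⁻⁶ T.

B ≈ 5.78 μT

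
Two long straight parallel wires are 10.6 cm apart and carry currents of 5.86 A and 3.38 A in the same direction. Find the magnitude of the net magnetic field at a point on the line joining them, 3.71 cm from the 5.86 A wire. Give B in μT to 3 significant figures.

B ≈ 21.8 μT

Each long wire gives B = μ₀I/(2πd). Distances are d₁ = 0.0371 m and d₂ = 0.0689 m.
B₁ = 3.16×10⁻⁵ T, B₂ = 9.81×10⁻⁶ T.
Between parallel currents the two contributions point in opposite directions, so they subtract. B = |B₁ − B₂| = |3.16×10⁻⁵ − 9.81×10⁻⁶| = 2.18×10⁻⁵ T.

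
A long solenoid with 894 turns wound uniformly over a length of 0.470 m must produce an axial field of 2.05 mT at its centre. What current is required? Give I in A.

Inside a long solenoid B = μ₀nI with n = 1902 m⁻¹, so I = B/(μ₀n).
I = 2.05×10⁻³ / (4π×10⁻⁷ × 1902) = 0.858 A.

I ≈ 0.858 A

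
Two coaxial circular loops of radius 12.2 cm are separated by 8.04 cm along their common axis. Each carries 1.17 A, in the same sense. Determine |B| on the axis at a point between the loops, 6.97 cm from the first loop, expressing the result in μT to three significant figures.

Each loop contributes B = μ₀IR²/[2(R²+z²)^(3/2)] on the axis, with z measured from that loop.
Loop 1 (z = 0.0697 m): B₁ = 3.94×10⁻⁶ T. Loop 2 (z = 0.0107 m): B₂ = 5.96×10⁻⁶ T.
The fields add: B = B₁ + B₂ = 9.90×10⁻⁶ T.

B ≈ 9.90 μT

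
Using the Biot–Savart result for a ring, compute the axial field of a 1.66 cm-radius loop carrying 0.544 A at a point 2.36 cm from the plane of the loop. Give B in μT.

On the axis of a circular loop, B = μ₀IR² / [2(R²+z²)^(3/2)].
R² + z² = (0.0166)² + (0.0236)² = 0.0008325 m², and (R²+z²)^(3/2) = 2.40×10⁻⁵ m³.
B = (4π×10⁻⁷ × 0.544 × 0.0002756) / (2 × 2.40×10⁻⁵) = 3.92×10⁻⁶ T.

B ≈ 3.92 μT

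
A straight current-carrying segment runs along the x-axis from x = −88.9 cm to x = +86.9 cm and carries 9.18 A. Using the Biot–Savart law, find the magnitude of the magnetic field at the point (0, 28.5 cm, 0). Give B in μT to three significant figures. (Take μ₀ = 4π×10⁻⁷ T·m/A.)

B ≈ 6.13 μT

For a finite straight segment, B = (μ₀I/4πd)(sinθ₁ + sinθ₂), where θ₁, θ₂ are the angles from the perpendicular to each end.
The perpendicular distance is d = 0.285 m; the end-offsets along the wire are a = 0.889 m and b = 0.869 m.
sinθ₁ = 0.889/√(0.889²+0.285²) = 0.9523; sinθ₂ = 0.869/√(0.869²+0.285²) = 0.9502.
B = (4π×10⁻⁷ × 9.18) / (4π × 0.285) × (0.9523 + 0.9502) = 6.13×10⁻⁶ T.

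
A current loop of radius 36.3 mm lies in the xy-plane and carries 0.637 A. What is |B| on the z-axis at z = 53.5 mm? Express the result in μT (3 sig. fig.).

On the axis of a circular loop, B = μ₀IR² / [2(R²+z²)^(3/2)].
R² + z² = (0.0363)² + (0.0535)² = 0.00418 m², and (R²+z²)^(3/2) = 2.70×10⁻⁴ m³.
B = (4π×10⁻⁷ × 0.637 × 0.001318) / (2 × 2.70×10⁻⁴) = 1.95×10⁻⁶ T.

B ≈ 1.95 μT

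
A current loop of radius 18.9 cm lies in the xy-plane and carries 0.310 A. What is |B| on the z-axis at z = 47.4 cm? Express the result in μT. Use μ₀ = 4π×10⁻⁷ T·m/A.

On the axis of a circular loop, B = μ₀IR² / [2(R²+z²)^(3/2)].
R² + z² = (0.189)² + (0.474)² = 0.2604 m², and (R²+z²)^(3/2) = 0.133 m³.
B = (4π×10⁻⁷ × 0.310 × 0.03572) / (2 × 0.133) = 5.24×10⁻⁸ T.

B ≈ 0.0524 μT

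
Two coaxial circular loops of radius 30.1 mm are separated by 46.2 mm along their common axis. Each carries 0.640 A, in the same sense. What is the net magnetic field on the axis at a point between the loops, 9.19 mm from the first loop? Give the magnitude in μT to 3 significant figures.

Each loop contributes B = μ₀IR²/[2(R²+z²)^(3/2)] on the axis, with z measured from that loop.
Loop 1 (z = 0.00919 m): B₁ = 1.17×10⁻⁵ T. Loop 2 (z = 0.03701 m): B₂ = 3.36×10⁻⁶ T.
The fields add: B = B₁ + B₂ = 1.50×10⁻⁵ T.

B ≈ 15.0 μT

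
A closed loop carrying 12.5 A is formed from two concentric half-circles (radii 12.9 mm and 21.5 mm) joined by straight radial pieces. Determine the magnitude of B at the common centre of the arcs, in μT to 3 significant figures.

The radial connectors point toward the centre, so dl × r̂ = 0 and they contribute nothing.
Each semicircle gives μ₀I/(4R): inner arc 3.04×10⁻⁴ T, outer arc 1.83×10⁻⁴ T.
The two arcs carry current in opposite angular senses, so their fields oppose: B = |3.04×10⁻⁴ − 1.83×10⁻⁴| = 1.22×10⁻⁴ T.

B ≈ 122 μT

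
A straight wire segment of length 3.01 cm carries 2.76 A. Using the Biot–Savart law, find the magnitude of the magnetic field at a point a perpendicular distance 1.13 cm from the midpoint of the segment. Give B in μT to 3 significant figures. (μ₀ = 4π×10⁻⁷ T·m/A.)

B ≈ 39.1 μT

For a finite straight segment, B = (μ₀I/4πd)(sinθ₁ + sinθ₂), where θ₁, θ₂ are the angles from the perpendicular to each end.
The perpendicular from the point meets the wire at its midpoint, so each end is L/2 = 0.01505 m away along the wire.
sinθ₁ = 0.01505/√(0.01505²+0.0113²) = 0.7997; sinθ₂ = 0.01505/√(0.01505²+0.0113²) = 0.7997.
B = (4π×10⁻⁷ × 2.76) / (4π × 0.0113) × (0.7997 + 0.7997) = 3.91×10⁻⁵ T.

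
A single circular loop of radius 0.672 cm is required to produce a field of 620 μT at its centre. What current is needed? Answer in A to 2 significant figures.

At the centre of a circular loop B = μ₀I/(2R), so I = 2RB/μ₀.
With R = 0.00672 m, I = 2 × 0.00672 × 6.20×10⁻⁴ / (4π×10⁻⁷) = 6.63 A.

I ≈ 6.6 A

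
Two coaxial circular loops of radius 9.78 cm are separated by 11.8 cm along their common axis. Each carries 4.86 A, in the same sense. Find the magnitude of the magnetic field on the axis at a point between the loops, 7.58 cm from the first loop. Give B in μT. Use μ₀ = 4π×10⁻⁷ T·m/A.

Each loop contributes B = μ₀IR²/[2(R²+z²)^(3/2)] on the axis, with z measured from that loop.
Loop 1 (z = 0.0758 m): B₁ = 1.54×10⁻⁵ T. Loop 2 (z = 0.0422 m): B₂ = 2.42×10⁻⁵ T.
The fields add: B = B₁ + B₂ = 3.96×10⁻⁵ T.

B ≈ 39.6 μT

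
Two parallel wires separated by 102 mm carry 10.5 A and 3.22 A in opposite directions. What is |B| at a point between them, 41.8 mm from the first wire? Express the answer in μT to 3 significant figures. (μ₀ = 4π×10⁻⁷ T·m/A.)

B ≈ 60.9 μT

Each long wire gives B = μ₀I/(2πd). Distances are d₁ = 0.0418 m and d₂ = 0.0602 m.
B₁ = 5.02×10⁻⁵ T, B₂ = 1.07×10⁻⁵ T.
Between antiparallel currents both contributions point the same way, so they add. B = B₁ + B₂ = 5.02×10⁻⁵ + 1.07×10⁻⁵ = 6.09×10⁻⁵ T.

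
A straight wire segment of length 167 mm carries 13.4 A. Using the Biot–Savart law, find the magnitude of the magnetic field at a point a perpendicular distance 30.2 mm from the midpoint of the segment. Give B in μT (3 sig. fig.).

For a finite straight segment, B = (μ₀I/4πd)(sinθ₁ + sinθ₂), where θ₁, θ₂ are the angles from the perpendicular to each end.
The perpendicular from the point meets the wire at its midpoint, so each end is L/2 = 0.0835 m away along the wire.
sinθ₁ = 0.0835/√(0.0835²+0.0302²) = 0.9404; sinθ₂ = 0.0835/√(0.0835²+0.0302²) = 0.9404.
B = (4π×10⁻⁷ × 13.4) / (4π × 0.0302) × (0.9404 + 0.9404) = 8.35×10⁻⁵ T.

B ≈ 83.5 μT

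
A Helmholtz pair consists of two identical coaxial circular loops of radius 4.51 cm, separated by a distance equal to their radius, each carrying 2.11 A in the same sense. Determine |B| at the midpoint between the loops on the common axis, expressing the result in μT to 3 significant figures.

Each loop contributes B = μ₀IR²/[2(R²+z²)^(3/2)] on the axis, with z measured from that loop.
Loop 1 (z = 0.02255 m): B₁ = 2.10×10⁻⁵ T. Loop 2 (z = 0.02255 m): B₂ = 2.10×10⁻⁵ T.
The fields add: B = B₁ + B₂ = 4.21×10⁻⁵ T.

B ≈ 42.1 μT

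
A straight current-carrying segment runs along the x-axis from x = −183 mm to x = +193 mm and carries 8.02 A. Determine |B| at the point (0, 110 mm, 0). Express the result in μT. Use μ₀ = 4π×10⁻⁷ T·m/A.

For a finite straight segment, B = (μ₀I/4πd)(sinθ₁ + sinθ₂), where θ₁, θ₂ are the angles from the perpendicular to each end.
The perpendicular distance is d = 0.11 m; the end-offsets along the wire are a = 0.183 m and b = 0.193 m.
sinθ₁ = 0.183/√(0.183²+0.11²) = 0.8571; sinθ₂ = 0.193/√(0.193²+0.11²) = 0.8688.
B = (4π×10⁻⁷ × 8.02) / (4π × 0.11) × (0.8571 + 0.8688) = 1.26×10⁻⁵ T.

B ≈ 12.6 μT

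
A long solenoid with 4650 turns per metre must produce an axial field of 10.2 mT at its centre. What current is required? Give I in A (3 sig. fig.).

I ≈ 1.75 A

Inside a long solenoid B = μ₀nI with n = 4650 m⁻¹, so I = B/(μ₀n).
I = 1.02×10⁻² / (4π×10⁻⁷ × 4650) = 1.75 A.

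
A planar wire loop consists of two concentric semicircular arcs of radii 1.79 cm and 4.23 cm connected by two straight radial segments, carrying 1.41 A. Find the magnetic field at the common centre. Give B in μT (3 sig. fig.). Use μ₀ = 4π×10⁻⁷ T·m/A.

The radial connectors point toward the centre, so dl × r̂ = 0 and they contribute nothing.
Each semicircle gives μ₀I/(4R): inner arc 2.47×10⁻⁵ T, outer arc 1.05×10⁻⁵ T.
The two arcs carry current in opposite angular senses, so their fields oppose: B = |2.47×10⁻⁵ − 1.05×10⁻⁵| = 1.43×10⁻⁵ T.

B ≈ 14.3 μT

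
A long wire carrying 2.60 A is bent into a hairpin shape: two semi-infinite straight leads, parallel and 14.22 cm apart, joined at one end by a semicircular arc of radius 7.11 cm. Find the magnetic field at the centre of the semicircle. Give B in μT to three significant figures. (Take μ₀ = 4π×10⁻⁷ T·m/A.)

B ≈ 18.8 μT

The semicircular arc contributes B_arc = μ₀I·π/(4πR) = μ₀I/(4R) = 1.15×10⁻⁵ T.
Each semi-infinite lead is at perpendicular distance R = 0.0711 m from the centre, with the perpendicular foot at its near end, so it contributes μ₀I/(4πR); both point the same way, together 7.31×10⁻⁶ T.
Arc and leads all point the same direction: B = 1.15×10⁻⁵ + 7.31×10⁻⁶ = 1.88×10⁻⁵ T.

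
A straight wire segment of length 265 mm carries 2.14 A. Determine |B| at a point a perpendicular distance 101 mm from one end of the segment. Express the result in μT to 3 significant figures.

B ≈ 1.98 μT

For a finite straight segment, B = (μ₀I/4πd)(sinθ₁ + sinθ₂), where θ₁, θ₂ are the angles from the perpendicular to each end.
The perpendicular foot is at one end, so the two end-offsets along the wire are 0 and L = 0.265 m.
sinθ₁ = 0/√(0²+0.101²) = 0.0000; sinθ₂ = 0.265/√(0.265²+0.101²) = 0.9344.
B = (4π×10⁻⁷ × 2.14) / (4π × 0.101) × (0.0000 + 0.9344) = 1.98×10⁻⁶ T.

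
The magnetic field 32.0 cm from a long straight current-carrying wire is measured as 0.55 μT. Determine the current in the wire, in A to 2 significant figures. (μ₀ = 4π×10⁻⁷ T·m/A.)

For a long straight wire B = μ₀I/(2πd), so I = 2πdB/μ₀.
I = 2π × 0.32 × 5.50×10⁻⁷ / (4π×10⁻⁷) = 0.880 A.

I ≈ 0.88 A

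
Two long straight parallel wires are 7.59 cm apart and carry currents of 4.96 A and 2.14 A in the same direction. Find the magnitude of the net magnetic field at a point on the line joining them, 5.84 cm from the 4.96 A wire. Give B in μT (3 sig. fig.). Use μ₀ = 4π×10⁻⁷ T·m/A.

Each long wire gives B = μ₀I/(2πd). Distances are d₁ = 0.0584 m and d₂ = 0.0175 m.
B₁ = 1.70×10⁻⁵ T, B₂ = 2.45×10⁻⁵ T.
Between parallel currents the two contributions point in opposite directions, so they subtract. B = |B₁ − B₂| = |1.70×10⁻⁵ − 2.45×10⁻⁵| = 7.47×10⁻⁶ T.

B ≈ 7.47 μT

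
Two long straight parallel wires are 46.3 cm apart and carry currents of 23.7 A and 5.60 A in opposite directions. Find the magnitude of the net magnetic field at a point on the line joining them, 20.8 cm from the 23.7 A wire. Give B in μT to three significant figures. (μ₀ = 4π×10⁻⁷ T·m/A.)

B ≈ 27.2 μT

Each long wire gives B = μ₀I/(2πd). Distances are d₁ = 0.208 m and d₂ = 0.255 m.
B₁ = 2.28×10⁻⁵ T, B₂ = 4.39×10⁻⁶ T.
Between antiparallel currents both contributions point the same way, so they add. B = B₁ + B₂ = 2.28×10⁻⁵ + 4.39×10⁻⁶ = 2.72×10⁻⁵ T.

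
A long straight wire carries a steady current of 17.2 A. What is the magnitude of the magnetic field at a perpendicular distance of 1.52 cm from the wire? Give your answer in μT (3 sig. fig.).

B ≈ 226 μT

For an infinitely long straight wire, B = μ₀I/(2πd).
B = (4π×10⁻⁷ × 17.2) / (2π × 0.0152) = 2.26×10⁻⁴ T.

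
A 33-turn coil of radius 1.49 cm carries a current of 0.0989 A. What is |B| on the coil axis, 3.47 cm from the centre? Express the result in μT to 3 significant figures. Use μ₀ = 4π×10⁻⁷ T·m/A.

B ≈ 8.45 μT

For an N-turn flat coil, B = Nμ₀IR²/[2(R²+z²)^(3/2)] with R = 0.0149 m, z = 0.0347 m.
B = 33 × 2.56×10⁻⁷ T = 8.45×10⁻⁶ T.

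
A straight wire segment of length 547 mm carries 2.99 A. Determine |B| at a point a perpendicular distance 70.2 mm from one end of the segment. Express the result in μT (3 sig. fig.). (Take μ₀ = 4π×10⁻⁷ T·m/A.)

For a finite straight segment, B = (μ₀I/4πd)(sinθ₁ + sinθ₂), where θ₁, θ₂ are the angles from the perpendicular to each end.
The perpendicular foot is at one end, so the two end-offsets along the wire are 0 and L = 0.547 m.
sinθ₁ = 0/√(0²+0.0702²) = 0.0000; sinθ₂ = 0.547/√(0.547²+0.0702²) = 0.9919.
B = (4π×10⁻⁷ × 2.99) / (4π × 0.0702) × (0.0000 + 0.9919) = 4.22×10⁻⁶ T.

B ≈ 4.22 μT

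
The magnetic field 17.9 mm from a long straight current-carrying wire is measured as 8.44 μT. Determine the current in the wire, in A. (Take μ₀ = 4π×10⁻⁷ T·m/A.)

For a long straight wire B = μ₀I/(2πd), so I = 2πdB/μ₀.
I = 2π × 0.0179 × 8.44×10⁻⁶ / (4π×10⁻⁷) = 0.755 A.

I ≈ 0.755 A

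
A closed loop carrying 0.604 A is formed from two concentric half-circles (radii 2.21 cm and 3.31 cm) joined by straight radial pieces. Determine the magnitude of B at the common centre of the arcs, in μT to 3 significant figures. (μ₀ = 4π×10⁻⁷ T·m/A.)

B ≈ 2.85 μT

The radial connectors point toward the centre, so dl × r̂ = 0 and they contribute nothing.
Each semicircle gives μ₀I/(4R): inner arc 8.59×10⁻⁶ T, outer arc 5.73×10⁻⁶ T.
The two arcs carry current in opposite angular senses, so their fields oppose: B = |8.59×10⁻⁶ − 5.73×10⁻⁶| = 2.85×10⁻⁶ T.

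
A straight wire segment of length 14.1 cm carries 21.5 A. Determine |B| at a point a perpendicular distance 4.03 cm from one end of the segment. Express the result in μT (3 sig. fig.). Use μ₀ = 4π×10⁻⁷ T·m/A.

For a finite straight segment, B = (μ₀I/4πd)(sinθ₁ + sinθ₂), where θ₁, θ₂ are the angles from the perpendicular to each end.
The perpendicular foot is at one end, so the two end-offsets along the wire are 0 and L = 0.141 m.
sinθ₁ = 0/√(0²+0.0403²) = 0.0000; sinθ₂ = 0.141/√(0.141²+0.0403²) = 0.9615.
B = (4π×10⁻⁷ × 21.5) / (4π × 0.0403) × (0.0000 + 0.9615) = 5.13×10⁻⁵ T.

B ≈ 51.3 μT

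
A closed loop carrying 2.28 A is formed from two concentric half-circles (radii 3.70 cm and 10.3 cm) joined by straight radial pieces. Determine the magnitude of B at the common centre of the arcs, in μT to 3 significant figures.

B ≈ 12.4 μT

The radial connectors point toward the centre, so dl × r̂ = 0 and they contribute nothing.
Each semicircle gives μ₀I/(4R): inner arc 1.94×10⁻⁵ T, outer arc 6.95×10⁻⁶ T.
The two arcs carry current in opposite angular senses, so their fields oppose: B = |1.94×10⁻⁵ − 6.95×10⁻⁶| = 1.24×10⁻⁵ T.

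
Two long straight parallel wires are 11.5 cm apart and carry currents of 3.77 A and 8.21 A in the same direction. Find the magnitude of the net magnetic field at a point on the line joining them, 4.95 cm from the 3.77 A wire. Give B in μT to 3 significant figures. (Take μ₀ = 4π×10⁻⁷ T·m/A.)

B ≈ 9.84 μT

Each long wire gives B = μ₀I/(2πd). Distances are d₁ = 0.0495 m and d₂ = 0.0655 m.
B₁ = 1.52×10⁻⁵ T, B₂ = 2.51×10⁻⁵ T.
Between parallel currents the two contributions point in opposite directions, so they subtract. B = |B₁ − B₂| = |1.52×10⁻⁵ − 2.51×10⁻⁵| = 9.84×10⁻⁶ T.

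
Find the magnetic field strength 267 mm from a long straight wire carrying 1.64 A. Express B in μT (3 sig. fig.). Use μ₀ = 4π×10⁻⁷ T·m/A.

For an infinitely long straight wire, B = μ₀I/(2πd).
B = (4π×10⁻⁷ × 1.64) / (2π × 0.267) = 1.23×10⁻⁶ T.

B ≈ 1.23 μT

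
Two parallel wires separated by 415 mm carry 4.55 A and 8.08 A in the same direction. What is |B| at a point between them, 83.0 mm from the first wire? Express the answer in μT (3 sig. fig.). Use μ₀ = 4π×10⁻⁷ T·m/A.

B ≈ 6.10 μT

Each long wire gives B = μ₀I/(2πd). Distances are d₁ = 0.083 m and d₂ = 0.332 m.
B₁ = 1.10×10⁻⁵ T, B₂ = 4.87×10⁻⁶ T.
Between parallel currents the two contributions point in opposite directions, so they subtract. B = |B₁ − B₂| = |1.10×10⁻⁵ − 4.87×10⁻⁶| = 6.10×10⁻⁶ T.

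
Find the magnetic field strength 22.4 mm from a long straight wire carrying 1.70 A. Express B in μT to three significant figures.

B ≈ 15.2 μT

For an infinitely long straight wire, B = μ₀I/(2πd).
B = (4π×10⁻⁷ × 1.70) / (2π × 0.0224) = 1.52×10⁻⁵ T.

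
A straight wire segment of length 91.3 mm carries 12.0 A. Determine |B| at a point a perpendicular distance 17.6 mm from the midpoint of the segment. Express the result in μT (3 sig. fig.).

For a finite straight segment, B = (μ₀I/4πd)(sinθ₁ + sinθ₂), where θ₁, θ₂ are the angles from the perpendicular to each end.
The perpendicular from the point meets the wire at its midpoint, so each end is L/2 = 0.04565 m away along the wire.
sinθ₁ = 0.04565/√(0.04565²+0.0176²) = 0.9331; sinθ₂ = 0.04565/√(0.04565²+0.0176²) = 0.9331.
B = (4π×10⁻⁷ × 12.0) / (4π × 0.0176) × (0.9331 + 0.9331) = 1.27×10⁻⁴ T.

B ≈ 127 μT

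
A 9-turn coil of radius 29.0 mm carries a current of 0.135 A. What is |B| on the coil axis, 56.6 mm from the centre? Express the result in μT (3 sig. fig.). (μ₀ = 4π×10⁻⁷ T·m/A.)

B ≈ 2.50 μT

For an N-turn flat coil, B = Nμ₀IR²/[2(R²+z²)^(3/2)] with R = 0.029 m, z = 0.0566 m.
B = 9 × 2.77×10⁻⁷ T = 2.50×10⁻⁶ T.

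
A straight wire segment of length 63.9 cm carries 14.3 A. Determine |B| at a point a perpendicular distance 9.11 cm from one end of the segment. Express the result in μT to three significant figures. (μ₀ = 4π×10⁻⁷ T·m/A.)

For a finite straight segment, B = (μ₀I/4πd)(sinθ₁ + sinθ₂), where θ₁, θ₂ are the angles from the perpendicular to each end.
The perpendicular foot is at one end, so the two end-offsets along the wire are 0 and L = 0.639 m.
sinθ₁ = 0/√(0²+0.0911²) = 0.0000; sinθ₂ = 0.639/√(0.639²+0.0911²) = 0.9900.
B = (4π×10⁻⁷ × 14.3) / (4π × 0.0911) × (0.0000 + 0.9900) = 1.55×10⁻⁵ T.

B ≈ 15.5 μT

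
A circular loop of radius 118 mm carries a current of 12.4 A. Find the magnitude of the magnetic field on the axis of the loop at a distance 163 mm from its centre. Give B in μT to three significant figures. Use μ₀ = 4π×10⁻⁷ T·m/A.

B ≈ 13.3 μT

On the axis of a circular loop, B = μ₀IR² / [2(R²+z²)^(3/2)].
R² + z² = (0.118)² + (0.163)² = 0.04049 m², and (R²+z²)^(3/2) = 8.15×10⁻³ m³.
B = (4π×10⁻⁷ × 12.4 × 0.01392) / (2 × 8.15×10⁻³) = 1.33×10⁻⁵ T.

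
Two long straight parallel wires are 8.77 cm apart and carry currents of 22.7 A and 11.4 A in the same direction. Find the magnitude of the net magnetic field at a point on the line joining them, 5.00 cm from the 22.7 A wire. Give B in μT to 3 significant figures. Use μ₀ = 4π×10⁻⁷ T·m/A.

B ≈ 30.3 μT

Each long wire gives B = μ₀I/(2πd). Distances are d₁ = 0.05 m and d₂ = 0.0377 m.
B₁ = 9.08×10⁻⁵ T, B₂ = 6.05×10⁻⁵ T.
Between parallel currents the two contributions point in opposite directions, so they subtract. B = |B₁ − B₂| = |9.08×10⁻⁵ − 6.05×10⁻⁵| = 3.03×10⁻⁵ T.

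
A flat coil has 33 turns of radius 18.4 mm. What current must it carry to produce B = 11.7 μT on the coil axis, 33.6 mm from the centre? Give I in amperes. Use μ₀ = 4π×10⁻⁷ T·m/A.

I ≈ 0.0937 A

For an N-turn coil, B = Nμ₀IR²/[2(R²+z²)^(3/2)] with R = 0.0184 m, z = 0.0336 m, so I = 2B(R²+z²)^(3/2)/(Nμ₀R²) = 2 × 1.17×10⁻⁵ × 5.62×10⁻⁵ / (33 × 4π×10⁻⁷ × 0.0003386) = 9.37×10⁻² A.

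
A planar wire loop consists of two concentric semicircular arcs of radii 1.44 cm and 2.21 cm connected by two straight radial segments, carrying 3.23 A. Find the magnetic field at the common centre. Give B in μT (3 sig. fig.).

B ≈ 24.6 μT

The radial connectors point toward the centre, so dl × r̂ = 0 and they contribute nothing.
Each semicircle gives μ₀I/(4R): inner arc 7.05×10⁻⁵ T, outer arc 4.59×10⁻⁵ T.
The two arcs carry current in opposite angular senses, so their fields oppose: B = |7.05×10⁻⁵ − 4.59×10⁻⁵| = 2.46×10⁻⁵ T.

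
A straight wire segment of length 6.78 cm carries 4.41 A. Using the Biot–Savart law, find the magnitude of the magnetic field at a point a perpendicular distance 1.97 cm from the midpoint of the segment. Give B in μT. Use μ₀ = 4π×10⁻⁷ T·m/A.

For a finite straight segment, B = (μ₀I/4πd)(sinθ₁ + sinθ₂), where θ₁, θ₂ are the angles from the perpendicular to each end.
The perpendicular from the point meets the wire at its midpoint, so each end is L/2 = 0.0339 m away along the wire.
sinθ₁ = 0.0339/√(0.0339²+0.0197²) = 0.8646; sinθ₂ = 0.0339/√(0.0339²+0.0197²) = 0.8646.
B = (4π×10⁻⁷ × 4.41) / (4π × 0.0197) × (0.8646 + 0.8646) = 3.87×10⁻⁵ T.

B ≈ 38.7 μT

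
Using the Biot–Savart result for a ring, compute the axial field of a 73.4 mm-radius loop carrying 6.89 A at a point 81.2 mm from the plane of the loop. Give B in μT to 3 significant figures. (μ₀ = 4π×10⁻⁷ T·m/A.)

On the axis of a circular loop, B = μ₀IR² / [2(R²+z²)^(3/2)].
R² + z² = (0.0734)² + (0.0812)² = 0.01198 m², and (R²+z²)^(3/2) = 1.31×10⁻³ m³.
B = (4π×10⁻⁷ × 6.89 × 0.005388) / (2 × 1.31×10⁻³) = 1.78×10⁻⁵ T.

B ≈ 17.8 μT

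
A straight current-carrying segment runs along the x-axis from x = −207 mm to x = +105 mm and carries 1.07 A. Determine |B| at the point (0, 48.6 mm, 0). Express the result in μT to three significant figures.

For a finite straight segment, B = (μ₀I/4πd)(sinθ₁ + sinθ₂), where θ₁, θ₂ are the angles from the perpendicular to each end.
The perpendicular distance is d = 0.0486 m; the end-offsets along the wire are a = 0.207 m and b = 0.105 m.
sinθ₁ = 0.207/√(0.207²+0.0486²) = 0.9735; sinθ₂ = 0.105/√(0.105²+0.0486²) = 0.9075.
B = (4π×10⁻⁷ × 1.07) / (4π × 0.0486) × (0.9735 + 0.9075) = 4.14×10⁻⁶ T.

B ≈ 4.14 μT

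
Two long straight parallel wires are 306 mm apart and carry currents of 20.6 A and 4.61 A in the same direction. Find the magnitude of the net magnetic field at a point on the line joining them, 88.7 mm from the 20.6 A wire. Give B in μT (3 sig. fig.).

B ≈ 42.2 μT

Each long wire gives B = μ₀I/(2πd). Distances are d₁ = 0.0887 m and d₂ = 0.2173 m.
B₁ = 4.64×10⁻⁵ T, B₂ = 4.24×10⁻⁶ T.
Between parallel currents the two contributions point in opposite directions, so they subtract. B = |B₁ − B₂| = |4.64×10⁻⁵ − 4.24×10⁻⁶| = 4.22×10⁻⁵ T.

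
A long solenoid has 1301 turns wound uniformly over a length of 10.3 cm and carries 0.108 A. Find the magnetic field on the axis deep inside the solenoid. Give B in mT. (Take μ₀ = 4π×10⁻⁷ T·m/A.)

B ≈ 1.71 mT

Inside a long solenoid, B = μ₀nI with n = 1.263×10⁴ turns/m.
B = 4π×10⁻⁷ × 1.263×10⁴ × 0.108 = 1.71×10⁻³ T.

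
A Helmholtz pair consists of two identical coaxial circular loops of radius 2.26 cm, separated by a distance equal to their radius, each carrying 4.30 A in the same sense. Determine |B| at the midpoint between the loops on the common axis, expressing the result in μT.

Each loop contributes B = μ₀IR²/[2(R²+z²)^(3/2)] on the axis, with z measured from that loop.
Loop 1 (z = 0.0113 m): B₁ = 8.55×10⁻⁵ T. Loop 2 (z = 0.0113 m): B₂ = 8.55×10⁻⁵ T.
The fields add: B = B₁ + B₂ = 1.71×10⁻⁴ T.

B ≈ 171 μT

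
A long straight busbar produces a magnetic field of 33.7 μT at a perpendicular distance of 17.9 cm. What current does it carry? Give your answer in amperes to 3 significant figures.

For a long straight wire B = μ₀I/(2πd), so I = 2πdB/μ₀.
I = 2π × 0.179 × 3.37×10⁻⁵ / (4π×10⁻⁷) = 30.2 A.

I ≈ 30.2 A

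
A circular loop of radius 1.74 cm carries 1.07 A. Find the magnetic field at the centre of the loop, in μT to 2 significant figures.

At the centre of a circular loop the Biot–Savart law gives B = μ₀I/(2R).
B = (4π×10⁻⁷ × 1.07) / (2 × 0.0174) = 3.86×10⁻⁵ T.

B ≈ 39 μT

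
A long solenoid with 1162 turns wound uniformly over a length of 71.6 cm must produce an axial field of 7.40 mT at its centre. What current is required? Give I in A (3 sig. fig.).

I ≈ 3.63 A

Inside a long solenoid B = μ₀nI with n = 1623 m⁻¹, so I = B/(μ₀n).
I = 7.40×10⁻³ / (4π×10⁻⁷ × 1623) = 3.63 A.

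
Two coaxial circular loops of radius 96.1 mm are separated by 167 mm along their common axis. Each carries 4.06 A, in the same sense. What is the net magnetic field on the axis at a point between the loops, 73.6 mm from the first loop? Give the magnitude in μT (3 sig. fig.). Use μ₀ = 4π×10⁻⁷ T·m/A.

B ≈ 23.1 μT

Each loop contributes B = μ₀IR²/[2(R²+z²)^(3/2)] on the axis, with z measured from that loop.
Loop 1 (z = 0.0736 m): B₁ = 1.33×10⁻⁵ T. Loop 2 (z = 0.0934 m): B₂ = 9.79×10⁻⁶ T.
The fields add: B = B₁ + B₂ = 2.31×10⁻⁵ T.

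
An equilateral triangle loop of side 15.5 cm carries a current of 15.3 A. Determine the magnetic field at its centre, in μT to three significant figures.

B ≈ 178 μT

Each side is a finite straight segment at perpendicular distance d = a/(2 tan(π/3)) = 0.04474 m from the centre, with end-angles ±π/3.
One side contributes B₁ = (μ₀I/4πd)·2 sin(π/3) = 5.92×10⁻⁵ T.
All 3 sides add in the same direction: B = 3 × 5.92×10⁻⁵ = 1.78×10⁻⁴ T.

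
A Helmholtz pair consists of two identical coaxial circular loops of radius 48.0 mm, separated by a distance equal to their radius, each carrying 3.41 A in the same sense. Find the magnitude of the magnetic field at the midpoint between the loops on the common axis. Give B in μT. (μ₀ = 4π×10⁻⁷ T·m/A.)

B ≈ 63.9 μT

Each loop contributes B = μ₀IR²/[2(R²+z²)^(3/2)] on the axis, with z measured from that loop.
Loop 1 (z = 0.024 m): B₁ = 3.19×10⁻⁵ T. Loop 2 (z = 0.024 m): B₂ = 3.19×10⁻⁵ T.
The fields add: B = B₁ + B₂ = 6.39×10⁻⁵ T.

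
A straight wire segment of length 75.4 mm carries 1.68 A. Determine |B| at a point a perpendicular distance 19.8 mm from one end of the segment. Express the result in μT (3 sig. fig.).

For a finite straight segment, B = (μ₀I/4πd)(sinθ₁ + sinθ₂), where θ₁, θ₂ are the angles from the perpendicular to each end.
The perpendicular foot is at one end, so the two end-offsets along the wire are 0 and L = 0.0754 m.
sinθ₁ = 0/√(0²+0.0198²) = 0.0000; sinθ₂ = 0.0754/√(0.0754²+0.0198²) = 0.9672.
B = (4π×10⁻⁷ × 1.68) / (4π × 0.0198) × (0.0000 + 0.9672) = 8.21×10⁻⁶ T.

B ≈ 8.21 μT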